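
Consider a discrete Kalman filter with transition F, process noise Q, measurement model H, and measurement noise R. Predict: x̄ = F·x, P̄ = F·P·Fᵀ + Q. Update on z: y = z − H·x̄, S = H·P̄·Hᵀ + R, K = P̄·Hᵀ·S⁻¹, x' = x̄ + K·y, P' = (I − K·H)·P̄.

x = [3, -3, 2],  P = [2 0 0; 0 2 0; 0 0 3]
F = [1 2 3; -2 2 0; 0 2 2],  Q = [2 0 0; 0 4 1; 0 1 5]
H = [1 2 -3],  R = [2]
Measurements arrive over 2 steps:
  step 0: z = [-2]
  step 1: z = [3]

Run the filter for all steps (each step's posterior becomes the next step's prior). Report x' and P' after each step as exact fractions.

step 0: x' = [-109/98, -955/98, -599/98], P' = [2861/98 919/98 1587/98; 919/98 1671/98 1409/98; 1587/98 1409/98 1489/98]
step 1: x' = [-181572/7291, -150549/7291, -168303/7291], P' = [897216/7291 594052/7291 698760/7291; 594052/7291 652811/7291 632344/7291; 698760/7291 632344/7291 3283646/36455]

step 0: x̄ = F·x = [3, -12, -2]
step 0: P̄ = F·P·Fᵀ + Q = [39 4 26; 4 20 9; 26 9 25]
step 0: y = z − H·x̄ = [13]
step 0: S = H·P̄·Hᵀ + R = [98]
step 0: K = P̄·Hᵀ·S⁻¹ = [-31/98; 17/98; -31/98]
step 0: x' = x̄ + K·y = [-109/98, -955/98, -599/98]
step 0: P' = (I − K·H)·P̄ = [2861/98 919/98 1587/98; 919/98 1671/98 1409/98; 1587/98 1409/98 1489/98]
step 1: x̄ = F·x = [-1908/49, -846/49, -222/7]
step 1: P̄ = F·P·Fᵀ + Q = [26624/49 -972/49 2480/7; -972/49 5584/49 171/7; 2480/7 171/7 249]
step 1: y = z − H·x̄ = [-915/49]
step 1: S = H·P̄·Hᵀ + R = [36455/49]
step 1: K = P̄·Hᵀ·S⁻¹ = [-5480/7291; 1321/7291; -16849/36455]
step 1: x' = x̄ + K·y = [-181572/7291, -150549/7291, -168303/7291]
step 1: P' = (I − K·H)·P̄ = [897216/7291 594052/7291 698760/7291; 594052/7291 652811/7291 632344/7291; 698760/7291 632344/7291 3283646/36455]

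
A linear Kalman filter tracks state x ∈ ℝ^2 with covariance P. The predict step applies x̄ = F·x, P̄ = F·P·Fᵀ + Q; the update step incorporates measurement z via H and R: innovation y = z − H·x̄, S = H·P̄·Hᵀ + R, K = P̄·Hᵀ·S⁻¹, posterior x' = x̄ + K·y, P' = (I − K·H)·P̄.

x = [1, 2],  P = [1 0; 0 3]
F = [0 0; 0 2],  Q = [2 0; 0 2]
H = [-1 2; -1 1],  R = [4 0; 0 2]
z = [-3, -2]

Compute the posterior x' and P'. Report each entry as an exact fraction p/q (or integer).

x̄ = F·x = [0, 4]
P̄ = F·P·Fᵀ + Q = [2 0; 0 14]
y = z − H·x̄ = [-11, -6]
S = H·P̄·Hᵀ + R = [62 30; 30 18]
K = P̄·Hᵀ·S⁻¹ = [1/9 -8/27; 7/18 7/54]
x' = x̄ + K·y = [5/9, -19/18]
P' = (I − K·H)·P̄ = [44/27 28/27; 28/27 35/27]

x' = [5/9, -19/18]
P' = [44/27 28/27; 28/27 35/27]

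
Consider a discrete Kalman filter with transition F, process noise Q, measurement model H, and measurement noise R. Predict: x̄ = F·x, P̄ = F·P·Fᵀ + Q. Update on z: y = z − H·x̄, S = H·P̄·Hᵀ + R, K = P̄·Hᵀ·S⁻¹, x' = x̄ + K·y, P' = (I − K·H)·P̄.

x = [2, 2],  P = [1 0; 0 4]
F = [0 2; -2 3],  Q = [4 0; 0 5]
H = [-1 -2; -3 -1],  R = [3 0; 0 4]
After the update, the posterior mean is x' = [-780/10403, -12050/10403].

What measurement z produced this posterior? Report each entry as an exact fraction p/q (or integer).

x̄ = F·x = [4, 2]
P̄ = F·P·Fᵀ + Q = [20 24; 24 45]
S = H·P̄·Hᵀ + R = [299 318; 318 373]
K = P̄·Hᵀ·S⁻¹ = [1348/10403 -3492/10403; -5316/10403 1269/10403]
x' − x̄ = [-42392/10403, -32856/10403] = K·y
y = (KᵀK)⁻¹·Kᵀ·(x' − x̄) = [10, 16]
z = y + H·x̄ = [10, 16] + [-8, -14] = [2, 2]

z = [2, 2]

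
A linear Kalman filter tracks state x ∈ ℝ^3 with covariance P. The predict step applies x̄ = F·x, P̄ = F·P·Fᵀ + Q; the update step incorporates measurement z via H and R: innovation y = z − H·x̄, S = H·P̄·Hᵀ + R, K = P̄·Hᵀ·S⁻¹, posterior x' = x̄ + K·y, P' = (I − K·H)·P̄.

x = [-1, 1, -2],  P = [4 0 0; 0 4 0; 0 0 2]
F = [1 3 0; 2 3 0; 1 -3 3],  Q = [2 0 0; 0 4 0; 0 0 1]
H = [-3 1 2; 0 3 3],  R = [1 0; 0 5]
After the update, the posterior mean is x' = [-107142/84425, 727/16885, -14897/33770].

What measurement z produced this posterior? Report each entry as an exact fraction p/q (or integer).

x̄ = F·x = [2, 1, -10]
P̄ = F·P·Fᵀ + Q = [42 44 -32; 44 56 -28; -32 -28 59]
S = H·P̄·Hᵀ + R = [679 162; 162 536]
K = P̄·Hᵀ·S⁻¹ = [-21022/84425 12024/84425; -4218/16885 3921/16885; 8463/33770 6603/67540]
x' − x̄ = [-275992/84425, -16158/16885, 322803/33770] = K·y
y = (KᵀK)⁻¹·Kᵀ·(x' − x̄) = [28, 26]
z = y + H·x̄ = [28, 26] + [-25, -27] = [3, -1]

z = [3, -1]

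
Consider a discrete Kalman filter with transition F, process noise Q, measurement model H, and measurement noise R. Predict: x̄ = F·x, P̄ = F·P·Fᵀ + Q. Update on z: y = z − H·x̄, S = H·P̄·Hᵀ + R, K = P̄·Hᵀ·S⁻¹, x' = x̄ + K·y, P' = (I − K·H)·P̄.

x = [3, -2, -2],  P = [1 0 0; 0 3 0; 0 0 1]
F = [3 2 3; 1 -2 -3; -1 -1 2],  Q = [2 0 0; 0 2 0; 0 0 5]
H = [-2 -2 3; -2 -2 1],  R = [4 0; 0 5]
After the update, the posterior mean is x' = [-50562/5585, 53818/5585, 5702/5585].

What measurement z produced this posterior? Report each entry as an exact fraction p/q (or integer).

z = [2, 1]

x̄ = F·x = [-1, 13, -5]
P̄ = F·P·Fᵀ + Q = [32 -18 -3; -18 24 -1; -3 -1 13]
S = H·P̄·Hᵀ + R = [249 151; 151 114]
K = P̄·Hᵀ·S⁻¹ = [463/5585 -2132/5585; 253/5585 -972/5585; 2187/5585 -1868/5585]
x' − x̄ = [-44977/5585, -18787/5585, 33627/5585] = K·y
y = (KᵀK)⁻¹·Kᵀ·(x' − x̄) = [41, 30]
z = y + H·x̄ = [41, 30] + [-39, -29] = [2, 1]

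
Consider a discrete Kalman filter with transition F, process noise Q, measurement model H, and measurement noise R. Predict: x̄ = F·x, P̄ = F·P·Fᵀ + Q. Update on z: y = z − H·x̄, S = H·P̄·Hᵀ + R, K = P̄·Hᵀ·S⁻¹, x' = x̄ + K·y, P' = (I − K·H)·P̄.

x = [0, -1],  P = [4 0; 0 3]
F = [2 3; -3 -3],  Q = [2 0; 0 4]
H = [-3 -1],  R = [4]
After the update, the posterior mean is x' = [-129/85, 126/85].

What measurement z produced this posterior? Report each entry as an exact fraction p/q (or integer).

x̄ = F·x = [-3, 3]
P̄ = F·P·Fᵀ + Q = [45 -51; -51 67]
S = H·P̄·Hᵀ + R = [170]
K = P̄·Hᵀ·S⁻¹ = [-42/85; 43/85]
x' − x̄ = [126/85, -129/85] = K·y
y = (KᵀK)⁻¹·Kᵀ·(x' − x̄) = [-3]
z = y + H·x̄ = [-3] + [6] = [3]

z = [3]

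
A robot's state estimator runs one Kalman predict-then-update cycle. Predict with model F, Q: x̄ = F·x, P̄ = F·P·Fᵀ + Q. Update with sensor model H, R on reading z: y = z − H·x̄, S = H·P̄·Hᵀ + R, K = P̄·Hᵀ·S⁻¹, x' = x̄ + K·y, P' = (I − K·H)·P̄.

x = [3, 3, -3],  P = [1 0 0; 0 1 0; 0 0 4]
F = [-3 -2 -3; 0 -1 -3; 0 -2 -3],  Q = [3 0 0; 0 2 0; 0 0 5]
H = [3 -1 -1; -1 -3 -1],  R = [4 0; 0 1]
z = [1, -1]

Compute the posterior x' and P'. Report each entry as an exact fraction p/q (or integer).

x̄ = F·x = [-6, 6, 3]
P̄ = F·P·Fᵀ + Q = [52 38 40; 38 39 38; 40 38 45]
y = z − H·x̄ = [28, 14]
S = H·P̄·Hᵀ + R = [164 -226; -226 985]
K = P̄·Hᵀ·S⁻¹ = [15137/55232 -4039/27616; -7173/110464 -11645/55232; -8529/110464 -12137/55232]
x' = x̄ + K·y = [-2581/6904, 16985/13808, -30907/13808]
P' = (I − K·H)·P̄ = [13655/27616 -20307/55232 41689/55232; -20307/55232 78527/110464 -171677/110464; 41689/55232 -171677/110464 455927/110464]

x' = [-2581/6904, 16985/13808, -30907/13808]
P' = [13655/27616 -20307/55232 41689/55232; -20307/55232 78527/110464 -171677/110464; 41689/55232 -171677/110464 455927/110464]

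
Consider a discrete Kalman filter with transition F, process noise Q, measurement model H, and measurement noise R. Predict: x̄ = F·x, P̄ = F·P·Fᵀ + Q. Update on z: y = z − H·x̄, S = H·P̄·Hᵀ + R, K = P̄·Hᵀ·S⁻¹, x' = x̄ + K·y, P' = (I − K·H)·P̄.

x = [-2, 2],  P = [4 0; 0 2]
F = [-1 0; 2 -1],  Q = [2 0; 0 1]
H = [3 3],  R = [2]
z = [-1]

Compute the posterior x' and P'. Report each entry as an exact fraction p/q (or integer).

x̄ = F·x = [2, -6]
P̄ = F·P·Fᵀ + Q = [6 -8; -8 19]
y = z − H·x̄ = [11]
S = H·P̄·Hᵀ + R = [83]
K = P̄·Hᵀ·S⁻¹ = [-6/83; 33/83]
x' = x̄ + K·y = [100/83, -135/83]
P' = (I − K·H)·P̄ = [462/83 -466/83; -466/83 488/83]

x' = [100/83, -135/83]
P' = [462/83 -466/83; -466/83 488/83]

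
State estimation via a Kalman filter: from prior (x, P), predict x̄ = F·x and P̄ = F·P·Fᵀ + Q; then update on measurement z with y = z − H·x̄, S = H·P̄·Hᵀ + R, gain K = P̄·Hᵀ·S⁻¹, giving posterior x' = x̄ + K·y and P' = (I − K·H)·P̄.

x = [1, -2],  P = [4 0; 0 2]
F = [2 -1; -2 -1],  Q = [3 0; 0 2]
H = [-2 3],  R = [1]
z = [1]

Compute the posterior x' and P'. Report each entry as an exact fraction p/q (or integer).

x' = [976/433, 792/433]
P' = [2037/433 1330/433; 1330/433 916/433]

x̄ = F·x = [4, 0]
P̄ = F·P·Fᵀ + Q = [21 -14; -14 20]
y = z − H·x̄ = [9]
S = H·P̄·Hᵀ + R = [433]
K = P̄·Hᵀ·S⁻¹ = [-84/433; 88/433]
x' = x̄ + K·y = [976/433, 792/433]
P' = (I − K·H)·P̄ = [2037/433 1330/433; 1330/433 916/433]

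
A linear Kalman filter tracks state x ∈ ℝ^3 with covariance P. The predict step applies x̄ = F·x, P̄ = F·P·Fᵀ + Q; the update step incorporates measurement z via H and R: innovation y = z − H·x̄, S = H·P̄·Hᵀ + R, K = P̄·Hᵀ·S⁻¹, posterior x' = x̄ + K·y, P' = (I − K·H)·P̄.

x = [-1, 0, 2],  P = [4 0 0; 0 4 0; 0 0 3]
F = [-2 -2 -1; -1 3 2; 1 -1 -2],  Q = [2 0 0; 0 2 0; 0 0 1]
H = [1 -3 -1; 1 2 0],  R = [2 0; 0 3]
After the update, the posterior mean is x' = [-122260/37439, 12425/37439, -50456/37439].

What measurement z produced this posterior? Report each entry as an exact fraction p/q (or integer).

x̄ = F·x = [0, 5, -5]
P̄ = F·P·Fᵀ + Q = [37 -22 6; -22 54 -28; 6 -28 21]
S = H·P̄·Hᵀ + R = [498 -215; -215 168]
K = P̄·Hᵀ·S⁻¹ = [14791/37439 17369/37439; -7718/37439 9288/37439; 842/37439 -10065/37439]
x' − x̄ = [-122260/37439, -174770/37439, 136739/37439] = K·y
y = (KᵀK)⁻¹·Kᵀ·(x' − x̄) = [7, -13]
z = y + H·x̄ = [7, -13] + [-10, 10] = [-3, -3]

z = [-3, -3]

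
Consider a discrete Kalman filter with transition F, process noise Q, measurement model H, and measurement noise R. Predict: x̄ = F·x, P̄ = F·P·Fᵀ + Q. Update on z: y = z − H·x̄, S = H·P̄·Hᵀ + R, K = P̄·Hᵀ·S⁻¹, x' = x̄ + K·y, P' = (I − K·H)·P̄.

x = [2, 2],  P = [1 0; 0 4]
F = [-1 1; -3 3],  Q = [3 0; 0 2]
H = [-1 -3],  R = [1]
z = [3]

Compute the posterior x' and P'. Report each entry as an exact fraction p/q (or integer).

x̄ = F·x = [0, 0]
P̄ = F·P·Fᵀ + Q = [8 15; 15 47]
y = z − H·x̄ = [3]
S = H·P̄·Hᵀ + R = [522]
K = P̄·Hᵀ·S⁻¹ = [-53/522; -26/87]
x' = x̄ + K·y = [-53/174, -26/29]
P' = (I − K·H)·P̄ = [1367/522 -73/87; -73/87 11/29]

x' = [-53/174, -26/29]
P' = [1367/522 -73/87; -73/87 11/29]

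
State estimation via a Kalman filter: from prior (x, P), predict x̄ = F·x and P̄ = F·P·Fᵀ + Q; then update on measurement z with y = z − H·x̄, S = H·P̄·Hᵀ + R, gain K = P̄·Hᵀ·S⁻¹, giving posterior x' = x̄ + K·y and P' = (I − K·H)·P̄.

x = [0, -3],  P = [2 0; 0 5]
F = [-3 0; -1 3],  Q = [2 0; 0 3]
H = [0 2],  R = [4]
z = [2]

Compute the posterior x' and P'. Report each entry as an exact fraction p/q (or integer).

x̄ = F·x = [0, -9]
P̄ = F·P·Fᵀ + Q = [20 6; 6 50]
y = z − H·x̄ = [20]
S = H·P̄·Hᵀ + R = [204]
K = P̄·Hᵀ·S⁻¹ = [1/17; 25/51]
x' = x̄ + K·y = [20/17, 41/51]
P' = (I − K·H)·P̄ = [328/17 2/17; 2/17 50/51]

x' = [20/17, 41/51]
P' = [328/17 2/17; 2/17 50/51]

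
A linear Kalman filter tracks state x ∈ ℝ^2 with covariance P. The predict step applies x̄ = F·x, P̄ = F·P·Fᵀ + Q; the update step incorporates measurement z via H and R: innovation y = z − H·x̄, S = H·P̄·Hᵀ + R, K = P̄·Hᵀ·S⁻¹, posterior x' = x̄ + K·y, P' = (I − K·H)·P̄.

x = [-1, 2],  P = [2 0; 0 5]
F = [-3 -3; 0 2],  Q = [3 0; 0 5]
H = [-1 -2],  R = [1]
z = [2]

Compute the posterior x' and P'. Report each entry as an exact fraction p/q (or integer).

x̄ = F·x = [-3, 4]
P̄ = F·P·Fᵀ + Q = [66 -30; -30 25]
y = z − H·x̄ = [7]
S = H·P̄·Hᵀ + R = [47]
K = P̄·Hᵀ·S⁻¹ = [-6/47; -20/47]
x' = x̄ + K·y = [-183/47, 48/47]
P' = (I − K·H)·P̄ = [3066/47 -1530/47; -1530/47 775/47]

x' = [-183/47, 48/47]
P' = [3066/47 -1530/47; -1530/47 775/47]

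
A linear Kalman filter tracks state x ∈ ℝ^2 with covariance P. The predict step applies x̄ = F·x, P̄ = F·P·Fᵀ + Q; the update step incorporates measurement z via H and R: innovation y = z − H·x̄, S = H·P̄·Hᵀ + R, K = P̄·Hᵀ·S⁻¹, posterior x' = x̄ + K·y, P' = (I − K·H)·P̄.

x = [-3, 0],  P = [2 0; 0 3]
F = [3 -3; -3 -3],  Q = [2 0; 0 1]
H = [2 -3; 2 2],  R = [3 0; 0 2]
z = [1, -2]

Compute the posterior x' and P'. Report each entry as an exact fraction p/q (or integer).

x̄ = F·x = [-9, 9]
P̄ = F·P·Fᵀ + Q = [47 9; 9 46]
y = z − H·x̄ = [46, -2]
S = H·P̄·Hᵀ + R = [497 -106; -106 446]
K = P̄·Hᵀ·S⁻¹ = [6959/35071 10461/35071; -20930/105213 20975/105213]
x' = x̄ + K·y = [-16447/35071, -19271/35071]
P' = (I − K·H)·P̄ = [10452/35071 9/35071; 9/35071 20948/105213]

x' = [-16447/35071, -19271/35071]
P' = [10452/35071 9/35071; 9/35071 20948/105213]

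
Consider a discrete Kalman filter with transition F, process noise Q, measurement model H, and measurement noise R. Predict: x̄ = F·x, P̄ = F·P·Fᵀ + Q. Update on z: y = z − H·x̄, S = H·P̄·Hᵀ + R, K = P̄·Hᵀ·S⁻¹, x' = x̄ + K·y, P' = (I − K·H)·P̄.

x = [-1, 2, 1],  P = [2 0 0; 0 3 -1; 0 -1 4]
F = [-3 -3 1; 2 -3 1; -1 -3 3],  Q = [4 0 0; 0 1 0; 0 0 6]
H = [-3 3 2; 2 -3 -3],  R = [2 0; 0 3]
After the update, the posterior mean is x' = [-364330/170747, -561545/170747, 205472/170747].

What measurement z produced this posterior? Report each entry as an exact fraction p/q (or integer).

x̄ = F·x = [-2, -7, -2]
P̄ = F·P·Fᵀ + Q = [59 25 57; 25 46 47; 57 47 89]
S = H·P̄·Hᵀ + R = [733 -891; -891 1316]
K = P̄·Hᵀ·S⁻¹ = [-98256/170747 -83132/170747; 2573/170747 -27970/170747; -67186/170747 -83634/170747]
x' − x̄ = [-22836/170747, 633684/170747, 546966/170747] = K·y
y = (KᵀK)⁻¹·Kᵀ·(x' − x̄) = [18, -21]
z = y + H·x̄ = [18, -21] + [-19, 23] = [-1, 2]

z = [-1, 2]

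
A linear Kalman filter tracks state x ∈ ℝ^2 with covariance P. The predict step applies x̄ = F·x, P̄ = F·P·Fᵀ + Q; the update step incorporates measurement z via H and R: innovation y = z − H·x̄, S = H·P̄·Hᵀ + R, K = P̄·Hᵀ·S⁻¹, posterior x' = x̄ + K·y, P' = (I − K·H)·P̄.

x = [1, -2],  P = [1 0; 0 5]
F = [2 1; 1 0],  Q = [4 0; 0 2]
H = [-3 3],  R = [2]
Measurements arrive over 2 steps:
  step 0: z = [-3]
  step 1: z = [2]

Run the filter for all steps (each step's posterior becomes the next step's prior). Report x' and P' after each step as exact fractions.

step 0: x̄ = F·x = [0, 1]
step 0: P̄ = F·P·Fᵀ + Q = [13 2; 2 3]
step 0: y = z − H·x̄ = [-6]
step 0: S = H·P̄·Hᵀ + R = [110]
step 0: K = P̄·Hᵀ·S⁻¹ = [-3/10; 3/110]
step 0: x' = x̄ + K·y = [9/5, 46/55]
step 0: P' = (I − K·H)·P̄ = [31/10 29/10; 29/10 321/110]
step 1: x̄ = F·x = [244/55, 9/5]
step 1: P̄ = F·P·Fᵀ + Q = [3401/110 91/10; 91/10 51/10]
step 1: y = z − H·x̄ = [109/11]
step 1: S = H·P̄·Hᵀ + R = [1786/11]
step 1: K = P̄·Hᵀ·S⁻¹ = [-360/893; -66/893]
step 1: x' = x̄ + K·y = [1972/4465, 4767/4465]
step 1: P' = (I − K·H)·P̄ = [40463/8930 38063/8930; 38063/8930 37623/8930]

step 0: x' = [9/5, 46/55], P' = [31/10 29/10; 29/10 321/110]
step 1: x' = [1972/4465, 4767/4465], P' = [40463/8930 38063/8930; 38063/8930 37623/8930]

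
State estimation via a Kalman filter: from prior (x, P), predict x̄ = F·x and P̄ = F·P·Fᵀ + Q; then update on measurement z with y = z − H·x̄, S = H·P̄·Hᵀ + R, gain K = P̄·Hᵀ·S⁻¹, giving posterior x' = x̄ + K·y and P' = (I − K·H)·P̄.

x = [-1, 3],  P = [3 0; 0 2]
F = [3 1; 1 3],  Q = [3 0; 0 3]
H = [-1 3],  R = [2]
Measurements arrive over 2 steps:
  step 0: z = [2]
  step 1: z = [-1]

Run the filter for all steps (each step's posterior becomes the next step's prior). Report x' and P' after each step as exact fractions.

step 0: x' = [-143/80, 13/80], P' = [4951/160 1659/160; 1659/160 591/160]
step 1: x' = [-20291/2684, -7643/2684], P' = [86985/1342 29913/1342; 29913/1342 10573/1342]

step 0: x̄ = F·x = [0, 8]
step 0: P̄ = F·P·Fᵀ + Q = [32 15; 15 24]
step 0: y = z − H·x̄ = [-22]
step 0: S = H·P̄·Hᵀ + R = [160]
step 0: K = P̄·Hᵀ·S⁻¹ = [13/160; 57/160]
step 0: x' = x̄ + K·y = [-143/80, 13/80]
step 0: P' = (I − K·H)·P̄ = [4951/160 1659/160; 1659/160 591/160]
step 1: x̄ = F·x = [-26/5, -13/10]
step 1: P̄ = F·P·Fᵀ + Q = [1737/5 1038/5; 1038/5 647/5]
step 1: y = z − H·x̄ = [-23/10]
step 1: S = H·P̄·Hᵀ + R = [1342/5]
step 1: K = P̄·Hᵀ·S⁻¹ = [1377/1342; 903/1342]
step 1: x' = x̄ + K·y = [-20291/2684, -7643/2684]
step 1: P' = (I − K·H)·P̄ = [86985/1342 29913/1342; 29913/1342 10573/1342]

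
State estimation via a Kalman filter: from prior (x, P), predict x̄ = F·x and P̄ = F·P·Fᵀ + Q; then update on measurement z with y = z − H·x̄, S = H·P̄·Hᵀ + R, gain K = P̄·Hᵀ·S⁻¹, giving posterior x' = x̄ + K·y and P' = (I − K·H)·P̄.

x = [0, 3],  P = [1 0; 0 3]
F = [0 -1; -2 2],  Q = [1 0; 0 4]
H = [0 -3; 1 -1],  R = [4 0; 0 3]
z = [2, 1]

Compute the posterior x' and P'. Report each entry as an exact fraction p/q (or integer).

x̄ = F·x = [-3, 6]
P̄ = F·P·Fᵀ + Q = [4 -6; -6 20]
y = z − H·x̄ = [20, 10]
S = H·P̄·Hᵀ + R = [184 78; 78 39]
K = P̄·Hᵀ·S⁻¹ = [-1/14 109/273; -2/7 -2/21]
x' = x̄ + K·y = [-17/39, -2/3]
P' = (I − K·H)·P̄ = [353/273 2/21; 2/21 8/21]

x' = [-17/39, -2/3]
P' = [353/273 2/21; 2/21 8/21]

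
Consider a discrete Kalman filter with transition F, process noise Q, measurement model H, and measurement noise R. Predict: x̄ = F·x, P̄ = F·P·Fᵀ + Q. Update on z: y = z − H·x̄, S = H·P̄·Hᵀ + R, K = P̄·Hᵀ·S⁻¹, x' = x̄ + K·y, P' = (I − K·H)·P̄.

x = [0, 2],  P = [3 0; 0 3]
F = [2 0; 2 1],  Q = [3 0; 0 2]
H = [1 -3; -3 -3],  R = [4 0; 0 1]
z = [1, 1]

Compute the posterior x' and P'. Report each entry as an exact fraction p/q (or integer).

x̄ = F·x = [0, 2]
P̄ = F·P·Fᵀ + Q = [15 12; 12 17]
y = z − H·x̄ = [7, 7]
S = H·P̄·Hᵀ + R = [100 180; 180 505]
K = P̄·Hᵀ·S⁻¹ = [159/724 -216/905; -807/3620 -84/905]
x' = x̄ + K·y = [-483/3620, -761/3620]
P' = (I − K·H)·P̄ = [1011/3620 -723/3620; -723/3620 167/724]

x' = [-483/3620, -761/3620]
P' = [1011/3620 -723/3620; -723/3620 167/724]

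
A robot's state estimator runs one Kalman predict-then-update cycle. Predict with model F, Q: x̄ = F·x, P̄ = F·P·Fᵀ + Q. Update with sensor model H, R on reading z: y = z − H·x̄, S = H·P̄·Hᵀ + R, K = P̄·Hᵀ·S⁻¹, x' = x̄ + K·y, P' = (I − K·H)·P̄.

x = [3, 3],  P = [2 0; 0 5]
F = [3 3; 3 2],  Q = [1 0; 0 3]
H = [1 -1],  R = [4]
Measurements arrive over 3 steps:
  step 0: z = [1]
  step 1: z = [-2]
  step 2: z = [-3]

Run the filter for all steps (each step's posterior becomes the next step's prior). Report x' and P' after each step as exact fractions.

step 0: x̄ = F·x = [18, 15]
step 0: P̄ = F·P·Fᵀ + Q = [64 48; 48 41]
step 0: y = z − H·x̄ = [-2]
step 0: S = H·P̄·Hᵀ + R = [13]
step 0: K = P̄·Hᵀ·S⁻¹ = [16/13; 7/13]
step 0: x' = x̄ + K·y = [202/13, 181/13]
step 0: P' = (I − K·H)·P̄ = [576/13 512/13; 512/13 484/13]
step 1: x̄ = F·x = [1149/13, 968/13]
step 1: P̄ = F·P·Fᵀ + Q = [18769/13 15768/13; 15768/13 13303/13]
step 1: y = z − H·x̄ = [-207/13]
step 1: S = H·P̄·Hᵀ + R = [588/13]
step 1: K = P̄·Hᵀ·S⁻¹ = [3001/588; 2465/588]
step 1: x' = x̄ + K·y = [1395/196, 1511/196]
step 1: P' = (I − K·H)·P̄ = [156167/588 144163/588; 144163/588 134303/588]
step 2: x̄ = F·x = [4359/98, 7207/196]
step 2: P̄ = F·P·Fᵀ + Q = [434146/49 728961/98; 728961/98 3674435/588]
step 2: y = z − H·x̄ = [-2099/196]
step 2: S = H·P̄·Hᵀ + R = [139007/588]
step 2: K = P̄·Hᵀ·S⁻¹ = [835986/139007; 699331/139007]
step 2: x' = x̄ + K·y = [-2769753/139007, -2377920/139007]
step 2: P' = (I − K·H)·P̄ = [43060211/139007 39716267/139007; 39716267/139007 36918943/139007]

step 0: x' = [202/13, 181/13], P' = [576/13 512/13; 512/13 484/13]
step 1: x' = [1395/196, 1511/196], P' = [156167/588 144163/588; 144163/588 134303/588]
step 2: x' = [-2769753/139007, -2377920/139007], P' = [43060211/139007 39716267/139007; 39716267/139007 36918943/139007]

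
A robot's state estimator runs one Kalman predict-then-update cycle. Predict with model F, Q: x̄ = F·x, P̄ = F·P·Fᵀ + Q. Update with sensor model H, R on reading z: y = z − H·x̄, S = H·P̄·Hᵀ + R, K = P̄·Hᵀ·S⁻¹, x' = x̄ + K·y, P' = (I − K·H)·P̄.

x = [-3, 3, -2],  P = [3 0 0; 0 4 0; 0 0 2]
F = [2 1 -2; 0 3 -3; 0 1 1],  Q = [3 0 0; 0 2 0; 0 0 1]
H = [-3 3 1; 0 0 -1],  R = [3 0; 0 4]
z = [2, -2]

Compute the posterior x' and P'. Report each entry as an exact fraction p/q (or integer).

x̄ = F·x = [1, 15, 1]
P̄ = F·P·Fᵀ + Q = [27 24 0; 24 56 6; 0 6 7]
y = z − H·x̄ = [-41, -1]
S = H·P̄·Hᵀ + R = [361 -25; -25 11]
K = P̄·Hᵀ·S⁻¹ = [-99/3346 -225/3346; 486/1673 192/1673; 50/1673 -951/1673]
x' = x̄ + K·y = [545/239, 711/239, 82/239]
P' = (I − K·H)·P̄ = [89451/3346 44526/1673 450/1673; 44526/1673 45268/1673 -768/1673; 450/1673 -768/1673 3804/1673]

x' = [545/239, 711/239, 82/239]
P' = [89451/3346 44526/1673 450/1673; 44526/1673 45268/1673 -768/1673; 450/1673 -768/1673 3804/1673]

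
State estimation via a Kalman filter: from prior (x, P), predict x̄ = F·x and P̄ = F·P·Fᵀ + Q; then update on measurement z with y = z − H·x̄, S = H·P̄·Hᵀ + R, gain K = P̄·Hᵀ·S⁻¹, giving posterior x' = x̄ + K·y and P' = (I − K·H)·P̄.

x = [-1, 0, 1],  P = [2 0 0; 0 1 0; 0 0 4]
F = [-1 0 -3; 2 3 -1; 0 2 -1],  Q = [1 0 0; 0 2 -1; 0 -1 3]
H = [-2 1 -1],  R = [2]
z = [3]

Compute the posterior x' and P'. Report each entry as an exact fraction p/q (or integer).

x' = [-231/95, -286/95, -108/95]
P' = [343/95 678/95 74/95; 678/95 2183/95 829/95; 74/95 829/95 707/95]

x̄ = F·x = [-2, -3, -1]
P̄ = F·P·Fᵀ + Q = [39 8 12; 8 23 9; 12 9 11]
y = z − H·x̄ = [1]
S = H·P̄·Hᵀ + R = [190]
K = P̄·Hᵀ·S⁻¹ = [-41/95; -1/95; -13/95]
x' = x̄ + K·y = [-231/95, -286/95, -108/95]
P' = (I − K·H)·P̄ = [343/95 678/95 74/95; 678/95 2183/95 829/95; 74/95 829/95 707/95]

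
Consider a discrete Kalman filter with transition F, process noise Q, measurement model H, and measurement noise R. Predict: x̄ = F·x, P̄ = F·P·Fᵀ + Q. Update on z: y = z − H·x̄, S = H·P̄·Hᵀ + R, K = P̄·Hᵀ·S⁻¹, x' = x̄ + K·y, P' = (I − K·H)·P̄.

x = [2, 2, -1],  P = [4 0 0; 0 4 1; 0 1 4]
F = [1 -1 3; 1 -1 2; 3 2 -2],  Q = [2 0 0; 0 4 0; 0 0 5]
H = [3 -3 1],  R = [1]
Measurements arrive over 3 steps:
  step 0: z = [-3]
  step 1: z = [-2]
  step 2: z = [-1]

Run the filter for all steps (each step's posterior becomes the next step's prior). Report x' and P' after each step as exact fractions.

step 0: x' = [-57/10, -23/10, 73/10], P' = [1357/40 1053/40 -903/40; 1053/40 957/40 -287/40; -903/40 -287/40 5591/120]
step 1: x' = [666239/39562, 195222/19781, -907253/39562], P' = [25502739/79124 3922148/19781 -29453031/79124; 3922148/19781 2499757/19781 -4269296/19781; -29453031/79124 -4269296/19781 37212839/79124]
step 2: x' = [-597354291/31839653, -1495522501/127358612, 2556237291/127358612], P' = [25221591975/31839653 15291229804/31839653 -29819459188/31839653; 15291229804/31839653 75297179697/254717224 -141241081215/254717224; -29819459188/31839653 -141241081215/254717224 292450044137/254717224]

step 0: x̄ = F·x = [-3, -2, 12]
step 0: P̄ = F·P·Fᵀ + Q = [40 27 -12; 27 24 -6; -12 -6 65]
step 0: y = z − H·x̄ = [-12]
step 0: S = H·P̄·Hᵀ + R = [120]
step 0: K = P̄·Hᵀ·S⁻¹ = [9/40; 1/40; 47/120]
step 0: x' = x̄ + K·y = [-57/10, -23/10, 73/10]
step 0: P' = (I − K·H)·P̄ = [1357/40 1053/40 -903/40; 1053/40 957/40 -287/40; -903/40 -287/40 5591/120]
step 1: x̄ = F·x = [37/2, 56/5, -363/10]
step 1: P̄ = F·P·Fᵀ + Q = [2673/8 831/4 -3739/8; 831/4 4019/30 -17527/60; -3739/8 -17527/60 148391/120]
step 1: y = z − H·x̄ = [62/5]
step 1: S = H·P̄·Hᵀ + R = [19781/30]
step 1: K = P̄·Hᵀ·S⁻¹ = [-5295/39562; -2123/19781; 42649/39562]
step 1: x' = x̄ + K·y = [666239/39562, 195222/19781, -907253/39562]
step 1: P' = (I − K·H)·P̄ = [25502739/79124 3922148/19781 -29453031/79124; 3922148/19781 2499757/19781 -4269296/19781; -29453031/79124 -4269296/19781 37212839/79124]
step 2: x̄ = F·x = [-1222982/19781, -1538711/39562, 4594111/39562]
step 2: P̄ = F·P·Fᵀ + Q = [66235825/19781 82761191/39562 -262622077/39562; 82761191/39562 103789047/79124 -328305015/79124; -262622077/39562 -328305015/79124 1097084687/79124]
step 2: y = z − H·x̄ = [-955957/19781]
step 2: S = H·P̄·Hᵀ + R = [63679306/19781]
step 2: K = P̄·Hᵀ·S⁻¹ = [-28372675/31839653; -71552505/127358612; 253133635/127358612]
step 2: x' = x̄ + K·y = [-597354291/31839653, -1495522501/127358612, 2556237291/127358612]
step 2: P' = (I − K·H)·P̄ = [25221591975/31839653 15291229804/31839653 -29819459188/31839653; 15291229804/31839653 75297179697/254717224 -141241081215/254717224; -29819459188/31839653 -141241081215/254717224 292450044137/254717224]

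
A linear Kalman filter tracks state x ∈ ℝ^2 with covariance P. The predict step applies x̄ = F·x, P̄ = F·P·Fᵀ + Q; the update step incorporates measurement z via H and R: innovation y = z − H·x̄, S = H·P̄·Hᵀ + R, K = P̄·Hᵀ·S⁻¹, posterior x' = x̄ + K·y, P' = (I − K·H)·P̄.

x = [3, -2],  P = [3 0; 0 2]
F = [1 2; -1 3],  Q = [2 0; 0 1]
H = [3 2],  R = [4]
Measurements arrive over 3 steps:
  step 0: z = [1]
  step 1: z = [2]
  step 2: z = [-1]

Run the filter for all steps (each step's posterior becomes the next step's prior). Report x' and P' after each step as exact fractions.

step 0: x' = [937/317, -1291/317], P' = [872/317 -1194/317; -1194/317 1933/317]
step 1: x' = [7060/8627, -14878/43135], P' = [32116/25881 -41684/25881; -41684/25881 392726/129405]
step 2: x' = [12177423/27537787, -32335331/27537787], P' = [31991792/27537787 -40543134/27537787; -40543134/27537787 76926847/27537787]

step 0: x̄ = F·x = [-1, -9]
step 0: P̄ = F·P·Fᵀ + Q = [13 9; 9 22]
step 0: y = z − H·x̄ = [22]
step 0: S = H·P̄·Hᵀ + R = [317]
step 0: K = P̄·Hᵀ·S⁻¹ = [57/317; 71/317]
step 0: x' = x̄ + K·y = [937/317, -1291/317]
step 0: P' = (I − K·H)·P̄ = [872/317 -1194/317; -1194/317 1933/317]
step 1: x̄ = F·x = [-1645/317, -4810/317]
step 1: P̄ = F·P·Fᵀ + Q = [4462/317 9532/317; 9532/317 25750/317]
step 1: y = z − H·x̄ = [15189/317]
step 1: S = H·P̄·Hᵀ + R = [258810/317]
step 1: K = P̄·Hᵀ·S⁻¹ = [3245/25881; 40048/129405]
step 1: x' = x̄ + K·y = [7060/8627, -14878/43135]
step 1: P' = (I − K·H)·P̄ = [32116/25881 -41684/25881; -41684/25881 392726/129405]
step 2: x̄ = F·x = [5544/43135, -79934/43135]
step 2: P̄ = F·P·Fᵀ + Q = [385538/43135 662452/43135; 662452/43135 5075039/129405]
step 2: y = z − H·x̄ = [100101/43135]
step 2: S = H·P̄·Hᵀ + R = [55075574/129405]
step 2: K = P̄·Hᵀ·S⁻¹ = [3722277/27537787; 8056073/27537787]
step 2: x' = x̄ + K·y = [12177423/27537787, -32335331/27537787]
step 2: P' = (I − K·H)·P̄ = [31991792/27537787 -40543134/27537787; -40543134/27537787 76926847/27537787]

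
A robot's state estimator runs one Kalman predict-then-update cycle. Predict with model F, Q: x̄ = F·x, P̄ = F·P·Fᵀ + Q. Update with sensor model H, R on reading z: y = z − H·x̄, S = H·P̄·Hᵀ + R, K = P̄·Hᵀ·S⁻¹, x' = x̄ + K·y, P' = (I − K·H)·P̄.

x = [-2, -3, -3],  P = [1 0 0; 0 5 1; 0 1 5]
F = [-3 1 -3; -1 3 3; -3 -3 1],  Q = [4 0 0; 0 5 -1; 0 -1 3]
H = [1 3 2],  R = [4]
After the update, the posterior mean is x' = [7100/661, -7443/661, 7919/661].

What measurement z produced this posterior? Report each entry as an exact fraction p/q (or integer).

x̄ = F·x = [12, -16, 12]
P̄ = F·P·Fᵀ + Q = [57 -33 -11; -33 114 -34; -11 -34 56]
S = H·P̄·Hᵀ + R = [661]
K = P̄·Hᵀ·S⁻¹ = [-64/661; 241/661; -1/661]
x' − x̄ = [-832/661, 3133/661, -13/661] = K·y
y = (KᵀK)⁻¹·Kᵀ·(x' − x̄) = [13]
z = y + H·x̄ = [13] + [-12] = [1]

z = [1]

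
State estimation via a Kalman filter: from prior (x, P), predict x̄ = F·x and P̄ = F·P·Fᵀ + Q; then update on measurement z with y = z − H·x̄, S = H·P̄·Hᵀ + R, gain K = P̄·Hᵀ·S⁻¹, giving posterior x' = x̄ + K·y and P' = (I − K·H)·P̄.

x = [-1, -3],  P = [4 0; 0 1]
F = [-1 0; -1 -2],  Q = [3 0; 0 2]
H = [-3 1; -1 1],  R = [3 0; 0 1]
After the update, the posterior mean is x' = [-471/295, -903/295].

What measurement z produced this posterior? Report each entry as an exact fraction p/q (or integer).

z = [3, -3]

x̄ = F·x = [1, 7]
P̄ = F·P·Fᵀ + Q = [7 4; 4 10]
S = H·P̄·Hᵀ + R = [52 15; 15 10]
K = P̄·Hᵀ·S⁻¹ = [-25/59 99/295; -22/59 342/295]
x' − x̄ = [-766/295, -2968/295] = K·y
y = (KᵀK)⁻¹·Kᵀ·(x' − x̄) = [-1, -9]
z = y + H·x̄ = [-1, -9] + [4, 6] = [3, -3]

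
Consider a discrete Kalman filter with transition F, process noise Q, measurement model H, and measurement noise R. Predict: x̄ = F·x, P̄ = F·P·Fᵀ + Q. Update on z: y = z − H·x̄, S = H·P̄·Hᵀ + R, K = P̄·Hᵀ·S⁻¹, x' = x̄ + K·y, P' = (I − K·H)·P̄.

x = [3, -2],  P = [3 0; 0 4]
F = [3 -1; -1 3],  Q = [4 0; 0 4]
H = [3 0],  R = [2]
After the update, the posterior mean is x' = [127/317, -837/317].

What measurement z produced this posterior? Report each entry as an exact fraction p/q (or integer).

z = [1]

x̄ = F·x = [11, -9]
P̄ = F·P·Fᵀ + Q = [35 -21; -21 43]
S = H·P̄·Hᵀ + R = [317]
K = P̄·Hᵀ·S⁻¹ = [105/317; -63/317]
x' − x̄ = [-3360/317, 2016/317] = K·y
y = (KᵀK)⁻¹·Kᵀ·(x' − x̄) = [-32]
z = y + H·x̄ = [-32] + [33] = [1]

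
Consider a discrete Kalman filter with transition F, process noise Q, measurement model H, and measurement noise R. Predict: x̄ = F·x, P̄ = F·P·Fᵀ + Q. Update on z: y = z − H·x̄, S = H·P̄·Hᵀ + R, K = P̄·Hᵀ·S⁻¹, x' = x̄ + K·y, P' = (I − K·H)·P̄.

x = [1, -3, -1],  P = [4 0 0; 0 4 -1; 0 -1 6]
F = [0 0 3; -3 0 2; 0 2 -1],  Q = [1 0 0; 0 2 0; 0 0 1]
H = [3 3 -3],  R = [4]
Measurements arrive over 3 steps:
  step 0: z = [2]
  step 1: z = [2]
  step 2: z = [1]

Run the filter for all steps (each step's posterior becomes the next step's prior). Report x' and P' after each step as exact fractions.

step 0: x' = [-183/116, -4789/1334, -15551/2668], P' = [1205/116 -477/58 231/116; -477/58 12113/667 13027/1334; 231/116 13027/1334 31635/2668]
step 1: x' = [-466650/925367, 5166286/925367, 4133366/925367], P' = [41657623/4626835 -90144441/4626835 -49958646/4626835; -90144441/4626835 302943002/4626835 211714517/4626835; -49958646/4626835 211714517/4626835 161251627/4626835]
step 2: x' = [51846030843/27431482087, -35838042943/27431482087, 6552978171/27431482087], P' = [163403210251/27431482087 -244848228069/27431482087 -89791005150/27431482087; -244848228069/27431482087 827104920114/27431482087 573734793681/27431482087; -89791005150/27431482087 573734793681/27431482087 479259447167/27431482087]

step 0: x̄ = F·x = [-3, -5, -5]
step 0: P̄ = F·P·Fᵀ + Q = [55 36 -24; 36 62 -16; -24 -16 27]
step 0: y = z − H·x̄ = [11]
step 0: S = H·P̄·Hᵀ + R = [2668]
step 0: K = P̄·Hᵀ·S⁻¹ = [15/116; 171/1334; -201/2668]
step 0: x' = x̄ + K·y = [-183/116, -4789/1334, -15551/2668]
step 0: P' = (I − K·H)·P̄ = [1205/116 -477/58 231/116; -477/58 12113/667 13027/1334; 231/116 13027/1334 31635/2668]
step 1: x̄ = F·x = [-46653/2668, -18475/2668, -3605/2668]
step 1: P̄ = F·P·Fᵀ + Q = [287383/2668 141993/2668 61419/2668; 141993/2668 317555/2668 188537/2668; 61419/2668 188537/2668 123895/2668]
step 1: y = z − H·x̄ = [189905/2668]
step 1: S = H·P̄·Hᵀ + R = [4626835/2668]
step 1: K = P̄·Hᵀ·S⁻¹ = [1103871/4626835; 813033/4626835; 378183/4626835]
step 1: x' = x̄ + K·y = [-466650/925367, 5166286/925367, 4133366/925367]
step 1: P' = (I − K·H)·P̄ = [41657623/4626835 -90144441/4626835 -49958646/4626835; -90144441/4626835 302943002/4626835 211714517/4626835; -49958646/4626835 211714517/4626835 161251627/4626835]
step 2: x̄ = F·x = [12400098/925367, 9666682/925367, 6199206/925367]
step 2: P̄ = F·P·Fᵀ + Q = [1455891478/4626835 1417137576/4626835 786532221/4626835; 1417137576/4626835 1628682537/4626835 915345522/4626835; 786532221/4626835 915345522/4626835 530792402/4626835]
step 2: y = z − H·x̄ = [-46677355/925367]
step 2: S = H·P̄·Hᵀ + R = [27431482087/4626835]
step 2: K = P̄·Hᵀ·S⁻¹ = [6259490499/27431482087; 6391423773/27431482087; 3513256023/27431482087]
step 2: x' = x̄ + K·y = [51846030843/27431482087, -35838042943/27431482087, 6552978171/27431482087]
step 2: P' = (I − K·H)·P̄ = [163403210251/27431482087 -244848228069/27431482087 -89791005150/27431482087; -244848228069/27431482087 827104920114/27431482087 573734793681/27431482087; -89791005150/27431482087 573734793681/27431482087 479259447167/27431482087]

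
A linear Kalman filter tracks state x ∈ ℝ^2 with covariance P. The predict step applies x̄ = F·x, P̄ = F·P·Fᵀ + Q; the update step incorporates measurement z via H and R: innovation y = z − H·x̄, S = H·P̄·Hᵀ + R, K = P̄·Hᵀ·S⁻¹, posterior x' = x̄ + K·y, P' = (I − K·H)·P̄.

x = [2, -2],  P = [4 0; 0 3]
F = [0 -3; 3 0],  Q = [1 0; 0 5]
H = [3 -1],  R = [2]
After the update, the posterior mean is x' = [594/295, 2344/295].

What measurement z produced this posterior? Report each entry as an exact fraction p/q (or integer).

z = [-2]

x̄ = F·x = [6, 6]
P̄ = F·P·Fᵀ + Q = [28 0; 0 41]
S = H·P̄·Hᵀ + R = [295]
K = P̄·Hᵀ·S⁻¹ = [84/295; -41/295]
x' − x̄ = [-1176/295, 574/295] = K·y
y = (KᵀK)⁻¹·Kᵀ·(x' − x̄) = [-14]
z = y + H·x̄ = [-14] + [12] = [-2]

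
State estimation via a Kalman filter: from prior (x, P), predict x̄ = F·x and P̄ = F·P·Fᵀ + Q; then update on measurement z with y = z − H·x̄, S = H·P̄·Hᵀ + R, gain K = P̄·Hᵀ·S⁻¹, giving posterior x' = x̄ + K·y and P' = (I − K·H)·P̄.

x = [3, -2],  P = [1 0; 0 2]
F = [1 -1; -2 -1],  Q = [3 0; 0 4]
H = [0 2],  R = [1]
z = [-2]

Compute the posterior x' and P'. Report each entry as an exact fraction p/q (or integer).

x' = [5, -44/41]
P' = [6 0; 0 10/41]

x̄ = F·x = [5, -4]
P̄ = F·P·Fᵀ + Q = [6 0; 0 10]
y = z − H·x̄ = [6]
S = H·P̄·Hᵀ + R = [41]
K = P̄·Hᵀ·S⁻¹ = [0; 20/41]
x' = x̄ + K·y = [5, -44/41]
P' = (I − K·H)·P̄ = [6 0; 0 10/41]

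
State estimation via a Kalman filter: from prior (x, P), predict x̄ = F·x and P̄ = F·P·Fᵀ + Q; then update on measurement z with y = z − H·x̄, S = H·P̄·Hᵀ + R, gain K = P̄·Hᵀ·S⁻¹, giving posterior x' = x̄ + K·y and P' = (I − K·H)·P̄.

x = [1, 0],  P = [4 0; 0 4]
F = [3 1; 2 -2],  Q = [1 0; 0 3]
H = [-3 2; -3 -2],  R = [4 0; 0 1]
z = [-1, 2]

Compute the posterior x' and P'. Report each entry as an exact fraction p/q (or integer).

x' = [-28585/172901, -128074/172901]
P' = [23744/172901 -21158/172901; -21158/172901 53195/172901]

x̄ = F·x = [3, 2]
P̄ = F·P·Fᵀ + Q = [41 16; 16 35]
y = z − H·x̄ = [4, 15]
S = H·P̄·Hᵀ + R = [321 229; 229 702]
K = P̄·Hᵀ·S⁻¹ = [-28387/172901 -28916/172901; 42466/172901 -42916/172901]
x' = x̄ + K·y = [-28585/172901, -128074/172901]
P' = (I − K·H)·P̄ = [23744/172901 -21158/172901; -21158/172901 53195/172901]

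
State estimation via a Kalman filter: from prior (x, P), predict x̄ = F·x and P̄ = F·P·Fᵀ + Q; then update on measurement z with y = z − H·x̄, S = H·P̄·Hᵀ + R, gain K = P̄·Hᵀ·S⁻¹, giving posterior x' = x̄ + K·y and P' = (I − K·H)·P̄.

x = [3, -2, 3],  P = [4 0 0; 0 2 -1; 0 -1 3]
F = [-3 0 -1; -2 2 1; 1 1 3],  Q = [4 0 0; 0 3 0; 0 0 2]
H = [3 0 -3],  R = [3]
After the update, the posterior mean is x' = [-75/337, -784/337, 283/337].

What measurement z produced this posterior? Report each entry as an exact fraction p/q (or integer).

z = [-3]

x̄ = F·x = [-12, -7, 10]
P̄ = F·P·Fᵀ + Q = [43 23 -20; 23 26 -2; -20 -2 29]
S = H·P̄·Hᵀ + R = [1011]
K = P̄·Hᵀ·S⁻¹ = [63/337; 25/337; -49/337]
x' − x̄ = [3969/337, 1575/337, -3087/337] = K·y
y = (KᵀK)⁻¹·Kᵀ·(x' − x̄) = [63]
z = y + H·x̄ = [63] + [-66] = [-3]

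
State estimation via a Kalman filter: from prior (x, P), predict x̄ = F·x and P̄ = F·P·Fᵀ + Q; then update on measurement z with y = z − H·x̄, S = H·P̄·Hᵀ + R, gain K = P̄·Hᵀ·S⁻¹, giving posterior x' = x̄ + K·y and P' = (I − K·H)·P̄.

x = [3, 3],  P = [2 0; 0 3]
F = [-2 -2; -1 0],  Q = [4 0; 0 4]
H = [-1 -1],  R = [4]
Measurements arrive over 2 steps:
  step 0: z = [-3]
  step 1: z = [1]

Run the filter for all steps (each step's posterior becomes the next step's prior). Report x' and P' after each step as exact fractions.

step 0: x̄ = F·x = [-12, -3]
step 0: P̄ = F·P·Fᵀ + Q = [24 4; 4 6]
step 0: y = z − H·x̄ = [-18]
step 0: S = H·P̄·Hᵀ + R = [42]
step 0: K = P̄·Hᵀ·S⁻¹ = [-2/3; -5/21]
step 0: x' = x̄ + K·y = [0, 9/7]
step 0: P' = (I − K·H)·P̄ = [16/3 -8/3; -8/3 76/21]
step 1: x̄ = F·x = [-18/7, 0]
step 1: P̄ = F·P·Fᵀ + Q = [388/21 16/3; 16/3 28/3]
step 1: y = z − H·x̄ = [-11/7]
step 1: S = H·P̄·Hᵀ + R = [892/21]
step 1: K = P̄·Hᵀ·S⁻¹ = [-125/223; -77/223]
step 1: x' = x̄ + K·y = [-377/223, 121/223]
step 1: P' = (I − K·H)·P̄ = [1144/223 -644/223; -644/223 952/223]

step 0: x' = [0, 9/7], P' = [16/3 -8/3; -8/3 76/21]
step 1: x' = [-377/223, 121/223], P' = [1144/223 -644/223; -644/223 952/223]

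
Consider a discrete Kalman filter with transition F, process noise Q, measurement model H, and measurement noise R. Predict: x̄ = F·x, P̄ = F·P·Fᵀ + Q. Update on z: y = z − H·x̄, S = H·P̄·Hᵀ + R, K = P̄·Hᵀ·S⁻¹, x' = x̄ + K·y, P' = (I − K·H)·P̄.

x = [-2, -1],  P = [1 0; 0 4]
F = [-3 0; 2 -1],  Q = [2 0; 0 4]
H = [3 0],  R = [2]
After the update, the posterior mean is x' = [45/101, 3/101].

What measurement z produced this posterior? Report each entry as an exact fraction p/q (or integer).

x̄ = F·x = [6, -3]
P̄ = F·P·Fᵀ + Q = [11 -6; -6 12]
S = H·P̄·Hᵀ + R = [101]
K = P̄·Hᵀ·S⁻¹ = [33/101; -18/101]
x' − x̄ = [-561/101, 306/101] = K·y
y = (KᵀK)⁻¹·Kᵀ·(x' − x̄) = [-17]
z = y + H·x̄ = [-17] + [18] = [1]

z = [1]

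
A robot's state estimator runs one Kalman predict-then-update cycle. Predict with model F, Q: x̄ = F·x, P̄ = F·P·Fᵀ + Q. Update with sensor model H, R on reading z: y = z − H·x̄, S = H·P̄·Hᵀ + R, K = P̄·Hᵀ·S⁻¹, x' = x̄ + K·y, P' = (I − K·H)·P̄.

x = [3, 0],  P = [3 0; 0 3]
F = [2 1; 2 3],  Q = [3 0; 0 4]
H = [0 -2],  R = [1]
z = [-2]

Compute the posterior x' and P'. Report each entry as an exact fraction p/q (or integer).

x̄ = F·x = [6, 6]
P̄ = F·P·Fᵀ + Q = [18 21; 21 43]
y = z − H·x̄ = [10]
S = H·P̄·Hᵀ + R = [173]
K = P̄·Hᵀ·S⁻¹ = [-42/173; -86/173]
x' = x̄ + K·y = [618/173, 178/173]
P' = (I − K·H)·P̄ = [1350/173 21/173; 21/173 43/173]

x' = [618/173, 178/173]
P' = [1350/173 21/173; 21/173 43/173]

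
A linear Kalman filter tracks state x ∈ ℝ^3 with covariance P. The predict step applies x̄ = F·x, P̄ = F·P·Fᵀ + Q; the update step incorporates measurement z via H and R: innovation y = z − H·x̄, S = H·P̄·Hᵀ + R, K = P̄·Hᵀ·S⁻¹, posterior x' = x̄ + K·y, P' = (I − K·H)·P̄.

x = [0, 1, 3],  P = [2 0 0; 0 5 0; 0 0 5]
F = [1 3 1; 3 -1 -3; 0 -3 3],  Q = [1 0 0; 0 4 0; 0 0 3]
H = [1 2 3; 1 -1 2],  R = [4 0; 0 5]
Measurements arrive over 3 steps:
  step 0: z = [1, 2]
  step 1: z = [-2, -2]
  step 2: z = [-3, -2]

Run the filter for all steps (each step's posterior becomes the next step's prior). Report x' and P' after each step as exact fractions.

step 0: x' = [717887/231131, -64178/231131, -126384/231131], P' = [7358329/231131 924858/231131 -3137643/231131; 924858/231131 397296/231131 -496446/231131; -3137643/231131 -496446/231131 1450221/231131]
step 1: x' = [134708591344/101328832603, 49284724807/101328832603, -136979143284/101328832603], P' = [706808054466/101328832603 132915233646/101328832603 -330969004110/101328832603; 132915233646/101328832603 149372418208/101328832603 -106230311034/101328832603; -330969004110/101328832603 -106230311034/101328832603 202732461678/101328832603]
step 2: x' = [-9496417286008608/10438789062081713, -588391333087201/10438789062081713, -6888278057979507/10438789062081713], P' = [72221094524618567/10438789062081713 13315426498579962/10438789062081713 -33817483268228445/10438789062081713; 13315426498579962/10438789062081713 15194726794997056/10438789062081713 -10756972246370238/10438789062081713; -33817483268228445/10438789062081713 -10756972246370238/10438789062081713 20752262129511411/10438789062081713]

step 0: x̄ = F·x = [6, -10, 6]
step 0: P̄ = F·P·Fᵀ + Q = [53 -24 -30; -24 72 -30; -30 -30 93]
step 0: y = z − H·x̄ = [-3, -26]
step 0: S = H·P̄·Hᵀ + R = [546 263; 263 550]
step 0: K = P̄·Hᵀ·S⁻¹ = [-51221/231131 31637/231131; 57528/231131 -93066/231131; 55032/231131 51849/231131]
step 0: x' = x̄ + K·y = [717887/231131, -64178/231131, -126384/231131]
step 0: P' = (I − K·H)·P̄ = [7358329/231131 924858/231131 -3137643/231131; 924858/231131 397296/231131 -496446/231131; -3137643/231131 -496446/231131 1450221/231131]
step 1: x̄ = F·x = [398969/231131, 2596991/231131, -186618/231131]
step 1: P̄ = F·P·Fᵀ + Q = [8910531/231131 28895760/231131 -14391180/231131; 28895760/231131 128548520/231131 -51401286/231131; -14391180/231131 -51401286/231131 26257074/231131]
step 1: y = z − H·x̄ = [-5495359/231131, 2108996/231131]
step 1: S = H·P̄·Hᵀ + R = [172763329/231131 -185105491/231131; -185105491/231131 333891906/231131]
step 1: K = P̄·Hᵀ·S⁻¹ = [-5067122643/101328832603 -17609037480/101328832603; 28242284240/101328832603 -45783561326/101328832603; 16191939714/101328832603 36145246056/101328832603]
step 1: x' = x̄ + K·y = [134708591344/101328832603, 49284724807/101328832603, -136979143284/101328832603]
step 1: P' = (I − K·H)·P̄ = [706808054466/101328832603 132915233646/101328832603 -330969004110/101328832603; 132915233646/101328832603 149372418208/101328832603 -106230311034/101328832603; -330969004110/101328832603 -106230311034/101328832603 202732461678/101328832603]
step 2: x̄ = F·x = [145583622481/101328832603, 765778479077/101328832603, -558791604273/101328832603]
step 2: P̄ = F·P·Fᵀ + Q = [1853392640071/101328832603 3189734503248/101328832603 -2765188958310/101328832603; 3189734503248/101328832603 13263121199816/101328832603 -6188814906486/101328832603; -2765188958310/101328832603 -6188814906486/101328832603 5385076015395/101328832603]
step 2: y = z − H·x̄ = [-304752265625/101328832603, 1535120399936/101328832603]
step 2: S = H·P̄·Hᵀ + R = [25678902293602/101328832603 -9187418861979/101328832603; -9187418861979/101328832603 44478496850690/101328832603]
step 2: K = P̄·Hᵀ·S⁻¹ = [-650125570726711/10438789062081713 -1745859702083657/10438789062081713; 2858490837365840/10438789062081713 -4678648957831514/10438789062081713; 1731339656891328/10438789062081713 3688802647432923/10438789062081713]
step 2: x' = x̄ + K·y = [-9496417286008608/10438789062081713, -588391333087201/10438789062081713, -6888278057979507/10438789062081713]
step 2: P' = (I − K·H)·P̄ = [72221094524618567/10438789062081713 13315426498579962/10438789062081713 -33817483268228445/10438789062081713; 13315426498579962/10438789062081713 15194726794997056/10438789062081713 -10756972246370238/10438789062081713; -33817483268228445/10438789062081713 -10756972246370238/10438789062081713 20752262129511411/10438789062081713]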